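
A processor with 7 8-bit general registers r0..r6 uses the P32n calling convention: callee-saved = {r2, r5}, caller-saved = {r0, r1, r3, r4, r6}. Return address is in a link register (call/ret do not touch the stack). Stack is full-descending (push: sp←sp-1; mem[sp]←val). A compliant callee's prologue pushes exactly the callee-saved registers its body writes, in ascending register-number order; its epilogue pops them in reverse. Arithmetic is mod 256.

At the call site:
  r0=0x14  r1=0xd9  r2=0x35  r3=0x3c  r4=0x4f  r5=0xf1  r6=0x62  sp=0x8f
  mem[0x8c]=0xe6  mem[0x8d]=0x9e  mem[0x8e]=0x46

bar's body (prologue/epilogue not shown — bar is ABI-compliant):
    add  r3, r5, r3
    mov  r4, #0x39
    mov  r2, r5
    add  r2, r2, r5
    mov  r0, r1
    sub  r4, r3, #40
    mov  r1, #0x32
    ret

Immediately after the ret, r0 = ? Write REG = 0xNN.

prologue: push r2 → mem[0x8e]=0x35, sp=0x8e
body[0] add  r3, r5, r3 → r3=0x2d
body[1] mov  r4, #0x39 → r4=0x39
body[2] mov  r2, r5 → r2=0xf1
body[3] add  r2, r2, r5 → r2=0xe2
body[4] mov  r0, r1 → r0=0xd9
body[5] sub  r4, r3, #40 → r4=0x05
body[6] mov  r1, #0x32 → r1=0x32
epilogue: pop r2=0x35, sp=0x8f
r0 is caller-saved → body value

REG = 0xd9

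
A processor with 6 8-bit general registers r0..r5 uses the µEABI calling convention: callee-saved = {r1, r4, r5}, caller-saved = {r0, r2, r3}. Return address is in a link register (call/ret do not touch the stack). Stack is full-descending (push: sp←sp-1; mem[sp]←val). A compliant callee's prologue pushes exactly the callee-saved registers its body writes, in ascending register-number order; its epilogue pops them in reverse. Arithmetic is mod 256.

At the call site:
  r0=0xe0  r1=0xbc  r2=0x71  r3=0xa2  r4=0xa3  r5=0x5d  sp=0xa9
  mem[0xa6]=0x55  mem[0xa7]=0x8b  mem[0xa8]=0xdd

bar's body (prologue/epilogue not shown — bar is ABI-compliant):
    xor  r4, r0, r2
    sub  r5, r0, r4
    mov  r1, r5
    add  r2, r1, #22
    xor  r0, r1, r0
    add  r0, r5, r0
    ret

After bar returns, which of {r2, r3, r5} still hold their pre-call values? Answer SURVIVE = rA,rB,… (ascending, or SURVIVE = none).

prologue: push r1 → mem[0xa8]=0xbc, sp=0xa8
prologue: push r4 → mem[0xa7]=0xa3, sp=0xa7
prologue: push r5 → mem[0xa6]=0x5d, sp=0xa6
body[0] xor  r4, r0, r2 → r4=0x91
body[1] sub  r5, r0, r4 → r5=0x4f
body[2] mov  r1, r5 → r1=0x4f
body[3] add  r2, r1, #22 → r2=0x65
body[4] xor  r0, r1, r0 → r0=0xaf
body[5] add  r0, r5, r0 → r0=0xfe
epilogue: pop r5=0x5d, sp=0xa7
epilogue: pop r4=0xa3, sp=0xa8
epilogue: pop r1=0xbc, sp=0xa9
r2: caller-saved, written=True
r3: caller-saved, written=False
r5: callee-saved, written=True

SURVIVE = r3,r5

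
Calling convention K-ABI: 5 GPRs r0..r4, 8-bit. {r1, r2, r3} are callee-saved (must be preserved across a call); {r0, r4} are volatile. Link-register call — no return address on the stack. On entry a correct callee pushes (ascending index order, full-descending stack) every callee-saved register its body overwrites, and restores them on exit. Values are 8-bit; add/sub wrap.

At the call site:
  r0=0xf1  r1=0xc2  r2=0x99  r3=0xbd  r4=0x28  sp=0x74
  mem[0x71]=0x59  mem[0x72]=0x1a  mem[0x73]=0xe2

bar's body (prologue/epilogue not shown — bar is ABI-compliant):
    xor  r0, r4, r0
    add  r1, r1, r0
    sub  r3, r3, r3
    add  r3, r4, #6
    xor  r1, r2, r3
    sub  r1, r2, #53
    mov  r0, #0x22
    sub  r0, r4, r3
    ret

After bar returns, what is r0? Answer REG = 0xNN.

prologue: push r1 → mem[0x73]=0xc2, sp=0x73
prologue: push r3 → mem[0x72]=0xbd, sp=0x72
body[0] xor  r0, r4, r0 → r0=0xd9
body[1] add  r1, r1, r0 → r1=0x9b
body[2] sub  r3, r3, r3 → r3=0x00
body[3] add  r3, r4, #6 → r3=0x2e
body[4] xor  r1, r2, r3 → r1=0xb7
body[5] sub  r1, r2, #53 → r1=0x64
body[6] mov  r0, #0x22 → r0=0x22
body[7] sub  r0, r4, r3 → r0=0xfa
epilogue: pop r3=0xbd, sp=0x73
epilogue: pop r1=0xc2, sp=0x74
r0 is caller-saved → body value

REG = 0xfa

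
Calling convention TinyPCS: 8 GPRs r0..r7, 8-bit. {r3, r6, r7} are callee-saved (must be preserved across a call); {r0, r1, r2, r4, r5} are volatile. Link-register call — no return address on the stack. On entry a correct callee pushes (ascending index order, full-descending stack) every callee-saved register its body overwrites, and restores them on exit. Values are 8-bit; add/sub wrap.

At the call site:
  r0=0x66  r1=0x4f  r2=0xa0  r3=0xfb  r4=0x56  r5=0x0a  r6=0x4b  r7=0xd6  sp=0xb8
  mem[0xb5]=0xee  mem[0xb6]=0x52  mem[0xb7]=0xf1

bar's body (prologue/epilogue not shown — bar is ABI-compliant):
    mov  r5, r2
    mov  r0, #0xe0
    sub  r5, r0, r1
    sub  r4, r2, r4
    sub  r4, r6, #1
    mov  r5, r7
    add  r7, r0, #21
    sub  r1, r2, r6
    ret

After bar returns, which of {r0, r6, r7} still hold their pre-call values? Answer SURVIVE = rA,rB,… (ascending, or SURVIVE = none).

prologue: push r7 -> mem[0xb7]=0xd6, sp=0xb7
body[0] mov  r5, r2 -> r5=0xa0
body[1] mov  r0, #0xe0 -> r0=0xe0
body[2] sub  r5, r0, r1 -> r5=0x91
body[3] sub  r4, r2, r4 -> r4=0x4a
body[4] sub  r4, r6, #1 -> r4=0x4a
body[5] mov  r5, r7 -> r5=0xd6
body[6] add  r7, r0, #21 -> r7=0xf5
body[7] sub  r1, r2, r6 -> r1=0x55
epilogue: pop r7=0xd6, sp=0xb8
r0: caller-saved, written=True
r6: callee-saved, written=False
r7: callee-saved, written=True

SURVIVE = r6,r7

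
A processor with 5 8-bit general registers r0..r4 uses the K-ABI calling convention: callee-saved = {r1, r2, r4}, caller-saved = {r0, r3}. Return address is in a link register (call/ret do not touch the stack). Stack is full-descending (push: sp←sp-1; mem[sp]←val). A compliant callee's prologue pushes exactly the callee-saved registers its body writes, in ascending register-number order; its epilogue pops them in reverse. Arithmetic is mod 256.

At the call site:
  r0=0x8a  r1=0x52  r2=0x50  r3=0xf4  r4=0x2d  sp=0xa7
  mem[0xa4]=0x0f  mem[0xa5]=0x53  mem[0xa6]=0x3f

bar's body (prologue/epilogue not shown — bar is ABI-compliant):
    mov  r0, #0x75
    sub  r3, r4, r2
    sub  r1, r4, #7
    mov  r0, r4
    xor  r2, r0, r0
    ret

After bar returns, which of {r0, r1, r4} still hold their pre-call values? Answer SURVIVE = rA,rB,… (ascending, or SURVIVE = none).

SURVIVE = r1,r4

prologue: push r1 → mem[0xa6]=0x52, sp=0xa6
prologue: push r2 → mem[0xa5]=0x50, sp=0xa5
body[0] mov  r0, #0x75 → r0=0x75
body[1] sub  r3, r4, r2 → r3=0xdd
body[2] sub  r1, r4, #7 → r1=0x26
body[3] mov  r0, r4 → r0=0x2d
body[4] xor  r2, r0, r0 → r2=0x00
epilogue: pop r2=0x50, sp=0xa6
epilogue: pop r1=0x52, sp=0xa7
r0: caller-saved, written=True
r1: callee-saved, written=True
r4: callee-saved, written=False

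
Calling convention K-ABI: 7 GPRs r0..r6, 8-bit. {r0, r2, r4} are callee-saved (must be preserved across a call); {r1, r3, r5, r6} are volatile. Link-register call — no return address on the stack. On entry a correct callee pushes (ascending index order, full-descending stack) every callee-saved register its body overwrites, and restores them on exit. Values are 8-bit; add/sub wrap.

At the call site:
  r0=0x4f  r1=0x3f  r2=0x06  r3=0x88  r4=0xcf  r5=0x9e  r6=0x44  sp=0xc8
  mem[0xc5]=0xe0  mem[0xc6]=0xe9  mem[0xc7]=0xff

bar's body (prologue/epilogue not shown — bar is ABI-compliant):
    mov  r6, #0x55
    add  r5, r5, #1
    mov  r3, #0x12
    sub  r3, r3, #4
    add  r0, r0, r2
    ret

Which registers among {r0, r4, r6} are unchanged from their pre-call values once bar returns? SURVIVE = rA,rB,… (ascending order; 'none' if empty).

prologue: push r0 -> mem[0xc7]=0x4f, sp=0xc7
body[0] mov  r6, #0x55 -> r6=0x55
body[1] add  r5, r5, #1 -> r5=0x9f
body[2] mov  r3, #0x12 -> r3=0x12
body[3] sub  r3, r3, #4 -> r3=0x0e
body[4] add  r0, r0, r2 -> r0=0x55
epilogue: pop r0=0x4f, sp=0xc8
r0: callee-saved, written=True
r4: callee-saved, written=False
r6: caller-saved, written=True

SURVIVE = r0,r4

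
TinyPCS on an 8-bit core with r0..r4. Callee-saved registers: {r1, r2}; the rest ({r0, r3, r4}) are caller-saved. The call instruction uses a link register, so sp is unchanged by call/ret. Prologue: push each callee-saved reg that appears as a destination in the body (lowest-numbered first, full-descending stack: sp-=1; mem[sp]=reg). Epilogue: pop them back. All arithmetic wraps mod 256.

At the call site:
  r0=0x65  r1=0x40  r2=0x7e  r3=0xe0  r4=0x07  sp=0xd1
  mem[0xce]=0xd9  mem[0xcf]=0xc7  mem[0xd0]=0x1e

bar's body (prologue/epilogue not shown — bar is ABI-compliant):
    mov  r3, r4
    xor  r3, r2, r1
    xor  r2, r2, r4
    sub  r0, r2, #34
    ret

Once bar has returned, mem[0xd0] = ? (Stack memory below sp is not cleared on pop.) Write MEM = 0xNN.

prologue: push r2 → mem[0xd0]=0x7e, sp=0xd0
body[0] mov  r3, r4 → r3=0x07
body[1] xor  r3, r2, r1 → r3=0x3e
body[2] xor  r2, r2, r4 → r2=0x79
body[3] sub  r0, r2, #34 → r0=0x57
epilogue: pop r2=0x7e, sp=0xd1
prologue pushed ['r2'] at ['0xd0']

MEM = 0x7e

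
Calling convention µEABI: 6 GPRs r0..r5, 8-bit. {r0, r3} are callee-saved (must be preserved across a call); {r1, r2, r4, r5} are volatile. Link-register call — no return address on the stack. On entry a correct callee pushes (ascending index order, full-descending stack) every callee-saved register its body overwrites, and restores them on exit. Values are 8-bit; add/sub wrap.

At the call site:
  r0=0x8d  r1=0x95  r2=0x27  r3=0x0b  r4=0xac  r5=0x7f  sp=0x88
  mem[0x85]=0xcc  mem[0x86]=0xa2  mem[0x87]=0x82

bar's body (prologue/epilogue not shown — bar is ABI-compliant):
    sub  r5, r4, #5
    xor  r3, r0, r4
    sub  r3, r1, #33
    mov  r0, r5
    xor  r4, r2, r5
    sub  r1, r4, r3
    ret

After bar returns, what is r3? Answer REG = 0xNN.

REG = 0x0b

prologue: push r0 → mem[0x87]=0x8d, sp=0x87
prologue: push r3 → mem[0x86]=0x0b, sp=0x86
body[0] sub  r5, r4, #5 → r5=0xa7
body[1] xor  r3, r0, r4 → r3=0x21
body[2] sub  r3, r1, #33 → r3=0x74
body[3] mov  r0, r5 → r0=0xa7
body[4] xor  r4, r2, r5 → r4=0x80
body[5] sub  r1, r4, r3 → r1=0x0c
epilogue: pop r3=0x0b, sp=0x87
epilogue: pop r0=0x8d, sp=0x88
r3 is callee-saved → restored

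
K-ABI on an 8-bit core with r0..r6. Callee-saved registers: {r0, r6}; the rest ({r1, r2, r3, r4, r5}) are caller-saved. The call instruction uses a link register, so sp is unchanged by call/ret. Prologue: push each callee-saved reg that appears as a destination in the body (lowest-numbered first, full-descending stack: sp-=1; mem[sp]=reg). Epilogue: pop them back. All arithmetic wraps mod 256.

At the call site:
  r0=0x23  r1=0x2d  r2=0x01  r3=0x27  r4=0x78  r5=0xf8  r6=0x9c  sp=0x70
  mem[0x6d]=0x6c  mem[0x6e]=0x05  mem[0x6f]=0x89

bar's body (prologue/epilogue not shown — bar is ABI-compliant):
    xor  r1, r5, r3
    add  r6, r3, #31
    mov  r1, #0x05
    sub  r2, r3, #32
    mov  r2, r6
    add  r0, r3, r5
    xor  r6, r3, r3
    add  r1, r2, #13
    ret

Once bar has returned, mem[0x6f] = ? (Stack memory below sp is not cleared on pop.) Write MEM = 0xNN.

prologue: push r0 → mem[0x6f]=0x23, sp=0x6f
prologue: push r6 → mem[0x6e]=0x9c, sp=0x6e
body[0] xor  r1, r5, r3 → r1=0xdf
body[1] add  r6, r3, #31 → r6=0x46
body[2] mov  r1, #0x05 → r1=0x05
body[3] sub  r2, r3, #32 → r2=0x07
body[4] mov  r2, r6 → r2=0x46
body[5] add  r0, r3, r5 → r0=0x1f
body[6] xor  r6, r3, r3 → r6=0x00
body[7] add  r1, r2, #13 → r1=0x53
epilogue: pop r6=0x9c, sp=0x6f
epilogue: pop r0=0x23, sp=0x70
prologue pushed ['r0', 'r6'] at ['0x6f', '0x6e']

MEM = 0x23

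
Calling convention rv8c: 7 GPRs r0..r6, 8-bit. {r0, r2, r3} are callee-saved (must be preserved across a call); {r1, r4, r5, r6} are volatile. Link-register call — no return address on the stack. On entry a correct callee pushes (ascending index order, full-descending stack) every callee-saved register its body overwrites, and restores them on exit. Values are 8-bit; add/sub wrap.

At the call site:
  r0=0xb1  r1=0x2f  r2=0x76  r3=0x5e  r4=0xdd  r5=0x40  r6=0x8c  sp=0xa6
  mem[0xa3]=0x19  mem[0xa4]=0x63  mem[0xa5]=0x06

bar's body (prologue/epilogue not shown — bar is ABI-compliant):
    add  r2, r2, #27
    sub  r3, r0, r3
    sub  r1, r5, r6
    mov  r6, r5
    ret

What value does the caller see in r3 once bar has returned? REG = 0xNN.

prologue: push r2 -> mem[0xa5]=0x76, sp=0xa5
prologue: push r3 -> mem[0xa4]=0x5e, sp=0xa4
body[0] add  r2, r2, #27 -> r2=0x91
body[1] sub  r3, r0, r3 -> r3=0x53
body[2] sub  r1, r5, r6 -> r1=0xb4
body[3] mov  r6, r5 -> r6=0x40
epilogue: pop r3=0x5e, sp=0xa5
epilogue: pop r2=0x76, sp=0xa6
r3 is callee-saved -> restored

REG = 0x5e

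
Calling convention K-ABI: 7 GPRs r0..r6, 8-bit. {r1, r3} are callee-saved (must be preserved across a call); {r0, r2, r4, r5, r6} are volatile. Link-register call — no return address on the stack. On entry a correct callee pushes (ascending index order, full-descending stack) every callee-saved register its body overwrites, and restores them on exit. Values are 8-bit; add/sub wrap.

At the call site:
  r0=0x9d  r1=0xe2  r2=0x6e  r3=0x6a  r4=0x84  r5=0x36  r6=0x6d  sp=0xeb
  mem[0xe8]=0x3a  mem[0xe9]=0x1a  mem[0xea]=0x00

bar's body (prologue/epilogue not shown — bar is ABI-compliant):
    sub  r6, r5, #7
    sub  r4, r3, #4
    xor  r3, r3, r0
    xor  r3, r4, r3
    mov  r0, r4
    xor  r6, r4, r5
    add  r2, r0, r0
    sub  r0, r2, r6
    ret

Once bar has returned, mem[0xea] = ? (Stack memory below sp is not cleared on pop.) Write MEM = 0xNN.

prologue: push r3 -> mem[0xea]=0x6a, sp=0xea
body[0] sub  r6, r5, #7 -> r6=0x2f
body[1] sub  r4, r3, #4 -> r4=0x66
body[2] xor  r3, r3, r0 -> r3=0xf7
body[3] xor  r3, r4, r3 -> r3=0x91
body[4] mov  r0, r4 -> r0=0x66
body[5] xor  r6, r4, r5 -> r6=0x50
body[6] add  r2, r0, r0 -> r2=0xcc
body[7] sub  r0, r2, r6 -> r0=0x7c
epilogue: pop r3=0x6a, sp=0xeb
prologue pushed ['r3'] at ['0xea']

MEM = 0x6a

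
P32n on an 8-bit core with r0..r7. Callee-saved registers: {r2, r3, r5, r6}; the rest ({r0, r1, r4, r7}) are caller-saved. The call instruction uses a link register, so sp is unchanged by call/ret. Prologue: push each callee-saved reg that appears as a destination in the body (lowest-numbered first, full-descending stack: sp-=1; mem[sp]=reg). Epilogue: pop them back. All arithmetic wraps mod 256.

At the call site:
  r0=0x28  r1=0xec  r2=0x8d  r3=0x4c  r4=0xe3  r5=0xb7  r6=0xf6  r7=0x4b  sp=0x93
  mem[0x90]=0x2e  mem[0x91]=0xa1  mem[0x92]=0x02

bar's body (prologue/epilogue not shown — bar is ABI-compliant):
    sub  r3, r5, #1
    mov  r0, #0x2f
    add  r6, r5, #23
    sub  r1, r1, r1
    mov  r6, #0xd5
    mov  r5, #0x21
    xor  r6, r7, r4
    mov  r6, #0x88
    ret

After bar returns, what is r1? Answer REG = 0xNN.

REG = 0x00

prologue: push r3 → mem[0x92]=0x4c, sp=0x92
prologue: push r5 → mem[0x91]=0xb7, sp=0x91
prologue: push r6 → mem[0x90]=0xf6, sp=0x90
body[0] sub  r3, r5, #1 → r3=0xb6
body[1] mov  r0, #0x2f → r0=0x2f
body[2] add  r6, r5, #23 → r6=0xce
body[3] sub  r1, r1, r1 → r1=0x00
body[4] mov  r6, #0xd5 → r6=0xd5
body[5] mov  r5, #0x21 → r5=0x21
body[6] xor  r6, r7, r4 → r6=0xa8
body[7] mov  r6, #0x88 → r6=0x88
epilogue: pop r6=0xf6, sp=0x91
epilogue: pop r5=0xb7, sp=0x92
epilogue: pop r3=0x4c, sp=0x93
r1 is caller-saved → body value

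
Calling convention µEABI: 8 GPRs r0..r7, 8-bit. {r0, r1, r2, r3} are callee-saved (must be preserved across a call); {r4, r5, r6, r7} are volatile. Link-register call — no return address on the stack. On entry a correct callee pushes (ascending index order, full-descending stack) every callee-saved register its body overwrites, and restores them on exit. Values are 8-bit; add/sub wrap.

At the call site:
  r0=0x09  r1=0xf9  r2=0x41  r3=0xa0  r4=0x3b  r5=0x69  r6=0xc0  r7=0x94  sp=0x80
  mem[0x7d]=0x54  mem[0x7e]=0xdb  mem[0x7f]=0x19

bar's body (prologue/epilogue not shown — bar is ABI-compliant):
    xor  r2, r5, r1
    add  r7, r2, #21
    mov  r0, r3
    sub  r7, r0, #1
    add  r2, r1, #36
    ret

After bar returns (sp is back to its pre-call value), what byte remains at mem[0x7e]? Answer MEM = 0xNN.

prologue: push r0 -> mem[0x7f]=0x09, sp=0x7f
prologue: push r2 -> mem[0x7e]=0x41, sp=0x7e
body[0] xor  r2, r5, r1 -> r2=0x90
body[1] add  r7, r2, #21 -> r7=0xa5
body[2] mov  r0, r3 -> r0=0xa0
body[3] sub  r7, r0, #1 -> r7=0x9f
body[4] add  r2, r1, #36 -> r2=0x1d
epilogue: pop r2=0x41, sp=0x7f
epilogue: pop r0=0x09, sp=0x80
prologue pushed ['r0', 'r2'] at ['0x7f', '0x7e']

MEM = 0x41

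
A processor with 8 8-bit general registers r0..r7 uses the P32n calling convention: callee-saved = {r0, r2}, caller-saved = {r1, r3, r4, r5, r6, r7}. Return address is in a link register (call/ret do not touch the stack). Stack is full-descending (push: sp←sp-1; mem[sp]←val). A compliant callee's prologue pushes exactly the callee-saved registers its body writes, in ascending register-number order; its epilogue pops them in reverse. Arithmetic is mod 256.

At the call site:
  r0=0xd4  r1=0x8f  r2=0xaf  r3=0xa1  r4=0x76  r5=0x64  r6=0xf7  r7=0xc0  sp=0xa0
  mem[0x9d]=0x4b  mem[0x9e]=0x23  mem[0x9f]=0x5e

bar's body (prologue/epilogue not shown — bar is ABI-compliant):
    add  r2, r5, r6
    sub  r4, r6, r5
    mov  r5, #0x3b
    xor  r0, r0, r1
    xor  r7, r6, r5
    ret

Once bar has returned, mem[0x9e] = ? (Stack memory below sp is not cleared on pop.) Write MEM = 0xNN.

prologue: push r0 → mem[0x9f]=0xd4, sp=0x9f
prologue: push r2 → mem[0x9e]=0xaf, sp=0x9e
body[0] add  r2, r5, r6 → r2=0x5b
body[1] sub  r4, r6, r5 → r4=0x93
body[2] mov  r5, #0x3b → r5=0x3b
body[3] xor  r0, r0, r1 → r0=0x5b
body[4] xor  r7, r6, r5 → r7=0xcc
epilogue: pop r2=0xaf, sp=0x9f
epilogue: pop r0=0xd4, sp=0xa0
prologue pushed ['r0', 'r2'] at ['0x9f', '0x9e']

MEM = 0xaf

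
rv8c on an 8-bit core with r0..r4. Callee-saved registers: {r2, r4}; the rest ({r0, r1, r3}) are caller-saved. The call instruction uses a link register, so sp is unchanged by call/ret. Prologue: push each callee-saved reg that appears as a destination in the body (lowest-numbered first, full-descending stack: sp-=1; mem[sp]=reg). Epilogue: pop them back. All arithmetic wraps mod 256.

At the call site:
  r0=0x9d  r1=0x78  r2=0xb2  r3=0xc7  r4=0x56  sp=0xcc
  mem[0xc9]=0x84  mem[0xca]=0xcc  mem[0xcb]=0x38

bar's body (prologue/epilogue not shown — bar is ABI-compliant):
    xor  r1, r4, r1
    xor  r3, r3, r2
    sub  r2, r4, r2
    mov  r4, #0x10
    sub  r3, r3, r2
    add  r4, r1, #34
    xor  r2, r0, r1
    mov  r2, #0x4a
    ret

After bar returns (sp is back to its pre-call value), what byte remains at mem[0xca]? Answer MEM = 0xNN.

prologue: push r2 → mem[0xcb]=0xb2, sp=0xcb
prologue: push r4 → mem[0xca]=0x56, sp=0xca
body[0] xor  r1, r4, r1 → r1=0x2e
body[1] xor  r3, r3, r2 → r3=0x75
body[2] sub  r2, r4, r2 → r2=0xa4
body[3] mov  r4, #0x10 → r4=0x10
body[4] sub  r3, r3, r2 → r3=0xd1
body[5] add  r4, r1, #34 → r4=0x50
body[6] xor  r2, r0, r1 → r2=0xb3
body[7] mov  r2, #0x4a → r2=0x4a
epilogue: pop r4=0x56, sp=0xcb
epilogue: pop r2=0xb2, sp=0xcc
prologue pushed ['r2', 'r4'] at ['0xcb', '0xca']

MEM = 0x56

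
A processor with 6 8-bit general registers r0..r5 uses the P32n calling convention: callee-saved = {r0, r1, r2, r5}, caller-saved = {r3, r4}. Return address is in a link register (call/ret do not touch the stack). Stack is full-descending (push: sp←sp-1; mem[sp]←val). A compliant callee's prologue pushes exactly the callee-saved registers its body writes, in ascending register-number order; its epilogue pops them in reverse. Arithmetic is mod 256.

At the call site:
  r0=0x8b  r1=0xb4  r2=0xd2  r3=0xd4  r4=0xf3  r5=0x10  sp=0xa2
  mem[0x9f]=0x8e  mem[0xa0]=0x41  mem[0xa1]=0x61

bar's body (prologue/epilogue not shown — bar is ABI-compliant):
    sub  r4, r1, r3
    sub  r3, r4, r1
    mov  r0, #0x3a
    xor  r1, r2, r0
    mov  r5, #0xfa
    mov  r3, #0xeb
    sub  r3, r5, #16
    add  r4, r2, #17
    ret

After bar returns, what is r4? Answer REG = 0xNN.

REG = 0xe3

prologue: push r0 → mem[0xa1]=0x8b, sp=0xa1
prologue: push r1 → mem[0xa0]=0xb4, sp=0xa0
prologue: push r5 → mem[0x9f]=0x10, sp=0x9f
body[0] sub  r4, r1, r3 → r4=0xe0
body[1] sub  r3, r4, r1 → r3=0x2c
body[2] mov  r0, #0x3a → r0=0x3a
body[3] xor  r1, r2, r0 → r1=0xe8
body[4] mov  r5, #0xfa → r5=0xfa
body[5] mov  r3, #0xeb → r3=0xeb
body[6] sub  r3, r5, #16 → r3=0xea
body[7] add  r4, r2, #17 → r4=0xe3
epilogue: pop r5=0x10, sp=0xa0
epilogue: pop r1=0xb4, sp=0xa1
epilogue: pop r0=0x8b, sp=0xa2
r4 is caller-saved → body value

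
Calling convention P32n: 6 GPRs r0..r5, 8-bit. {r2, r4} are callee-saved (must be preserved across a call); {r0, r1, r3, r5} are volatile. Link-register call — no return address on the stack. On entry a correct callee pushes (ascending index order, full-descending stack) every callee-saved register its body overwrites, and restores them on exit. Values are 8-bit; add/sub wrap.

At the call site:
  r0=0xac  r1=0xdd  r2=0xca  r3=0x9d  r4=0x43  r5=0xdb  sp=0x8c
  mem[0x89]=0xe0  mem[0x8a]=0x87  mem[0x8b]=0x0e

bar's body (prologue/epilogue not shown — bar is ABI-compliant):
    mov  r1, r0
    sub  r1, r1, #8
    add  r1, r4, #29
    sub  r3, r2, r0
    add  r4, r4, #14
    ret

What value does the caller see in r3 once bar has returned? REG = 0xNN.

prologue: push r4 -> mem[0x8b]=0x43, sp=0x8b
body[0] mov  r1, r0 -> r1=0xac
body[1] sub  r1, r1, #8 -> r1=0xa4
body[2] add  r1, r4, #29 -> r1=0x60
body[3] sub  r3, r2, r0 -> r3=0x1e
body[4] add  r4, r4, #14 -> r4=0x51
epilogue: pop r4=0x43, sp=0x8c
r3 is caller-saved -> body value

REG = 0x1e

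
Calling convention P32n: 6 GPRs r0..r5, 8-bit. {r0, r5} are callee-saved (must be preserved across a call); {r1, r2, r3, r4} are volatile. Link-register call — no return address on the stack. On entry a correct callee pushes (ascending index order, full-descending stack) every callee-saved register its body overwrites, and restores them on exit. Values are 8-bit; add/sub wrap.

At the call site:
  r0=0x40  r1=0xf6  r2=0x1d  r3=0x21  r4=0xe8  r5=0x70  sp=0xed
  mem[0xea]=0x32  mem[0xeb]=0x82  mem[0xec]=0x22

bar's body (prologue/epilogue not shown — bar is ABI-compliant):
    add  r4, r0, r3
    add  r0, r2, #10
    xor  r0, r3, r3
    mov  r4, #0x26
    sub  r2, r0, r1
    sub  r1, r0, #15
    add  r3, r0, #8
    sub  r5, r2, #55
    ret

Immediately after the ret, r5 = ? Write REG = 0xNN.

prologue: push r0 -> mem[0xec]=0x40, sp=0xec
prologue: push r5 -> mem[0xeb]=0x70, sp=0xeb
body[0] add  r4, r0, r3 -> r4=0x61
body[1] add  r0, r2, #10 -> r0=0x27
body[2] xor  r0, r3, r3 -> r0=0x00
body[3] mov  r4, #0x26 -> r4=0x26
body[4] sub  r2, r0, r1 -> r2=0x0a
body[5] sub  r1, r0, #15 -> r1=0xf1
body[6] add  r3, r0, #8 -> r3=0x08
body[7] sub  r5, r2, #55 -> r5=0xd3
epilogue: pop r5=0x70, sp=0xec
epilogue: pop r0=0x40, sp=0xed
r5 is callee-saved -> restored

REG = 0x70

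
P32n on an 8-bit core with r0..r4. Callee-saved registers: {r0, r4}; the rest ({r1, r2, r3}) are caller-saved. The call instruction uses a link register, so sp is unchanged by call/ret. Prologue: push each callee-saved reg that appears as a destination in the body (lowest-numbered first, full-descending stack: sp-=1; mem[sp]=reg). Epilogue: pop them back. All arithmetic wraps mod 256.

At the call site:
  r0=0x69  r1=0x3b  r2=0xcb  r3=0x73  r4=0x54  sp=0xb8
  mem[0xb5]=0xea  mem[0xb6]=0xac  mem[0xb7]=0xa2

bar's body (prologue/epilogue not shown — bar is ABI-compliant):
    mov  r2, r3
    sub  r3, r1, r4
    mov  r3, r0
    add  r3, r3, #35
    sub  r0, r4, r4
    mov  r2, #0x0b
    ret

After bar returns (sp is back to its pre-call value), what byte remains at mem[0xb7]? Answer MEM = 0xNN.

prologue: push r0 → mem[0xb7]=0x69, sp=0xb7
body[0] mov  r2, r3 → r2=0x73
body[1] sub  r3, r1, r4 → r3=0xe7
body[2] mov  r3, r0 → r3=0x69
body[3] add  r3, r3, #35 → r3=0x8c
body[4] sub  r0, r4, r4 → r0=0x00
body[5] mov  r2, #0x0b → r2=0x0b
epilogue: pop r0=0x69, sp=0xb8
prologue pushed ['r0'] at ['0xb7']

MEM = 0x69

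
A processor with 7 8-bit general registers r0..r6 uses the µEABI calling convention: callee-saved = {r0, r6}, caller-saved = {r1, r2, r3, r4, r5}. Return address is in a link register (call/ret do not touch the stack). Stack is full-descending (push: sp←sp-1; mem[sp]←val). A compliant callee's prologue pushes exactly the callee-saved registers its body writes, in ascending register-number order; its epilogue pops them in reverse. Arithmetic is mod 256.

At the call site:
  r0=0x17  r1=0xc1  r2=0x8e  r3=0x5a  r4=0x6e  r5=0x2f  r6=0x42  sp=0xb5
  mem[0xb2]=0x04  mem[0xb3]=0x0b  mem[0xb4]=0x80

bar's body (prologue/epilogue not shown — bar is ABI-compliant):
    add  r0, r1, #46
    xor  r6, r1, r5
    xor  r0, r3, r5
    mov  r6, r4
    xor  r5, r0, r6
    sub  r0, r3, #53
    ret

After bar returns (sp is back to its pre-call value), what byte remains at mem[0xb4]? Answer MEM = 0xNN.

MEM = 0x17

prologue: push r0 → mem[0xb4]=0x17, sp=0xb4
prologue: push r6 → mem[0xb3]=0x42, sp=0xb3
body[0] add  r0, r1, #46 → r0=0xef
body[1] xor  r6, r1, r5 → r6=0xee
body[2] xor  r0, r3, r5 → r0=0x75
body[3] mov  r6, r4 → r6=0x6e
body[4] xor  r5, r0, r6 → r5=0x1b
body[5] sub  r0, r3, #53 → r0=0x25
epilogue: pop r6=0x42, sp=0xb4
epilogue: pop r0=0x17, sp=0xb5
prologue pushed ['r0', 'r6'] at ['0xb4', '0xb3']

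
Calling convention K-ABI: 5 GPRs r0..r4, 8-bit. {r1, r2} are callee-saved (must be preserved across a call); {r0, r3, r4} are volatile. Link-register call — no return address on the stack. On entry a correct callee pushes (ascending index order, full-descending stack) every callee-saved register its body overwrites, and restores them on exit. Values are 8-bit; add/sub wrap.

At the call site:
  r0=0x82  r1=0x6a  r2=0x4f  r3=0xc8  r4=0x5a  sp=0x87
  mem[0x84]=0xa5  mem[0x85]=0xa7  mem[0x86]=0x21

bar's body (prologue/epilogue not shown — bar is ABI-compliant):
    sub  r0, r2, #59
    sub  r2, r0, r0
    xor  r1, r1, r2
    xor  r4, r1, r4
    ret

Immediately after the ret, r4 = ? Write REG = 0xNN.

prologue: push r1 -> mem[0x86]=0x6a, sp=0x86
prologue: push r2 -> mem[0x85]=0x4f, sp=0x85
body[0] sub  r0, r2, #59 -> r0=0x14
body[1] sub  r2, r0, r0 -> r2=0x00
body[2] xor  r1, r1, r2 -> r1=0x6a
body[3] xor  r4, r1, r4 -> r4=0x30
epilogue: pop r2=0x4f, sp=0x86
epilogue: pop r1=0x6a, sp=0x87
r4 is caller-saved -> body value

REG = 0x30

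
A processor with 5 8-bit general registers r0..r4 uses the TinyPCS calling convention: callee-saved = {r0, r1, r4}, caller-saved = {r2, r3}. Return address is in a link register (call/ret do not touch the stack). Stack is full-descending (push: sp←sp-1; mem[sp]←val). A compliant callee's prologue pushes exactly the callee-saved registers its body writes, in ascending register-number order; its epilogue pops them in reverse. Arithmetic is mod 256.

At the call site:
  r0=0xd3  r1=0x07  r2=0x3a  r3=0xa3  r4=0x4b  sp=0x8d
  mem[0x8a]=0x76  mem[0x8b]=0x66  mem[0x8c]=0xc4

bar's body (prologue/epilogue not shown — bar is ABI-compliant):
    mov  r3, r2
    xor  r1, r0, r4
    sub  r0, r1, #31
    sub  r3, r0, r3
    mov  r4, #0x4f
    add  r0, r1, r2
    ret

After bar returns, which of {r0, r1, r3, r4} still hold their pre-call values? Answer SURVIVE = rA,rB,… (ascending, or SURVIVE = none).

SURVIVE = r0,r1,r4

prologue: push r0 → mem[0x8c]=0xd3, sp=0x8c
prologue: push r1 → mem[0x8b]=0x07, sp=0x8b
prologue: push r4 → mem[0x8a]=0x4b, sp=0x8a
body[0] mov  r3, r2 → r3=0x3a
body[1] xor  r1, r0, r4 → r1=0x98
body[2] sub  r0, r1, #31 → r0=0x79
body[3] sub  r3, r0, r3 → r3=0x3f
body[4] mov  r4, #0x4f → r4=0x4f
body[5] add  r0, r1, r2 → r0=0xd2
epilogue: pop r4=0x4b, sp=0x8b
epilogue: pop r1=0x07, sp=0x8c
epilogue: pop r0=0xd3, sp=0x8d
r0: callee-saved, written=True
r1: callee-saved, written=True
r3: caller-saved, written=True
r4: callee-saved, written=True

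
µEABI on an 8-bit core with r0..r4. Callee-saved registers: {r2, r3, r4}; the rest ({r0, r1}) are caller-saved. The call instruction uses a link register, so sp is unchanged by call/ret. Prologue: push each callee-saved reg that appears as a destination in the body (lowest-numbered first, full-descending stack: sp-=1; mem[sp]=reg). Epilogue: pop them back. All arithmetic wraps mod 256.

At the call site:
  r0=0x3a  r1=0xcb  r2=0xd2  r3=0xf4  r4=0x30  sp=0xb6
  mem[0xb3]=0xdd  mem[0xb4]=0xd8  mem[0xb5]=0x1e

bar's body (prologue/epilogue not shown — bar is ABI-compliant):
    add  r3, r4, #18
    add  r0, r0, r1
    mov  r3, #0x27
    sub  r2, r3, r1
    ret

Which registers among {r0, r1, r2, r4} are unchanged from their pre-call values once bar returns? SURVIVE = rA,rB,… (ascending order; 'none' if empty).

SURVIVE = r1,r2,r4

prologue: push r2 → mem[0xb5]=0xd2, sp=0xb5
prologue: push r3 → mem[0xb4]=0xf4, sp=0xb4
body[0] add  r3, r4, #18 → r3=0x42
body[1] add  r0, r0, r1 → r0=0x05
body[2] mov  r3, #0x27 → r3=0x27
body[3] sub  r2, r3, r1 → r2=0x5c
epilogue: pop r3=0xf4, sp=0xb5
epilogue: pop r2=0xd2, sp=0xb6
r0: caller-saved, written=True
r1: caller-saved, written=False
r2: callee-saved, written=True
r4: callee-saved, written=False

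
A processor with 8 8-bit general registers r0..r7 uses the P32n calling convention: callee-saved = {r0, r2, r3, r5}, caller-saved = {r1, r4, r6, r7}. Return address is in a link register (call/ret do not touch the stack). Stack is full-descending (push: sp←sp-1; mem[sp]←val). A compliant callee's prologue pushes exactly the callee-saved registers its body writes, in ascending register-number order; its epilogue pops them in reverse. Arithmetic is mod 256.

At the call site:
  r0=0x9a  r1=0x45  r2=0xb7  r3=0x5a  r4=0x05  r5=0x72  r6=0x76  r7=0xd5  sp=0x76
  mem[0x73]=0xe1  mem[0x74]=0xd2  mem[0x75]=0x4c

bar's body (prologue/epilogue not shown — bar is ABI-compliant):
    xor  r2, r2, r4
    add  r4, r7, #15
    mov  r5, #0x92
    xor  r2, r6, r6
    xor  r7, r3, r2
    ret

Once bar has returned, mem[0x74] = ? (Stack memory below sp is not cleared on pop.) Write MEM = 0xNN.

MEM = 0x72

prologue: push r2 → mem[0x75]=0xb7, sp=0x75
prologue: push r5 → mem[0x74]=0x72, sp=0x74
body[0] xor  r2, r2, r4 → r2=0xb2
body[1] add  r4, r7, #15 → r4=0xe4
body[2] mov  r5, #0x92 → r5=0x92
body[3] xor  r2, r6, r6 → r2=0x00
body[4] xor  r7, r3, r2 → r7=0x5a
epilogue: pop r5=0x72, sp=0x75
epilogue: pop r2=0xb7, sp=0x76
prologue pushed ['r2', 'r5'] at ['0x75', '0x74']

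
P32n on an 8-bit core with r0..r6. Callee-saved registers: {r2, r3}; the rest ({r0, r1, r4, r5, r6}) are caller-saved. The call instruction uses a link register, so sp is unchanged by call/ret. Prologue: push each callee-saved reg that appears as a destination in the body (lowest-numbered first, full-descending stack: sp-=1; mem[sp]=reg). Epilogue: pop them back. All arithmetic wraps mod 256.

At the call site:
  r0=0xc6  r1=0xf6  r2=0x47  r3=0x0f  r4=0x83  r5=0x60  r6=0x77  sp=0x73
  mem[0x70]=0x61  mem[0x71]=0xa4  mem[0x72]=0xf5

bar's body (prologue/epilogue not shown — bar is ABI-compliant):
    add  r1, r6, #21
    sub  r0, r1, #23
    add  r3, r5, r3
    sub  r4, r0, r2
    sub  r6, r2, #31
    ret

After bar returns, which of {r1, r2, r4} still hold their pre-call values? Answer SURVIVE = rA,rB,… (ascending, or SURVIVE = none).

SURVIVE = r2

prologue: push r3 -> mem[0x72]=0x0f, sp=0x72
body[0] add  r1, r6, #21 -> r1=0x8c
body[1] sub  r0, r1, #23 -> r0=0x75
body[2] add  r3, r5, r3 -> r3=0x6f
body[3] sub  r4, r0, r2 -> r4=0x2e
body[4] sub  r6, r2, #31 -> r6=0x28
epilogue: pop r3=0x0f, sp=0x73
r1: caller-saved, written=True
r2: callee-saved, written=False
r4: caller-saved, written=True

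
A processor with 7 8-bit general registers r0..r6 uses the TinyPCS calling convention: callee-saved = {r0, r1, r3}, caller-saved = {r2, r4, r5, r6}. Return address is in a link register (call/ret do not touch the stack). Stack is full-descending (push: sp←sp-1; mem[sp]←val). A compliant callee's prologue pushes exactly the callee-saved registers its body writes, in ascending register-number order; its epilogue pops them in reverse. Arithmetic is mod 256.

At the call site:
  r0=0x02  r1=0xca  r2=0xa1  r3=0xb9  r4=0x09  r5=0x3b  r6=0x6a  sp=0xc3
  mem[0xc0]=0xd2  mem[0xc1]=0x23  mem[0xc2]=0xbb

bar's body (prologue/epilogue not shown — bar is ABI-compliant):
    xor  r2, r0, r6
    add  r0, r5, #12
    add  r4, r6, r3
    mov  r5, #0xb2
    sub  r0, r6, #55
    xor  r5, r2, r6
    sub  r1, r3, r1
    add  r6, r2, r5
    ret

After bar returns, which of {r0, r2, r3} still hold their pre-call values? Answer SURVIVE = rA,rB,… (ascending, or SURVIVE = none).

prologue: push r0 -> mem[0xc2]=0x02, sp=0xc2
prologue: push r1 -> mem[0xc1]=0xca, sp=0xc1
body[0] xor  r2, r0, r6 -> r2=0x68
body[1] add  r0, r5, #12 -> r0=0x47
body[2] add  r4, r6, r3 -> r4=0x23
body[3] mov  r5, #0xb2 -> r5=0xb2
body[4] sub  r0, r6, #55 -> r0=0x33
body[5] xor  r5, r2, r6 -> r5=0x02
body[6] sub  r1, r3, r1 -> r1=0xef
body[7] add  r6, r2, r5 -> r6=0x6a
epilogue: pop r1=0xca, sp=0xc2
epilogue: pop r0=0x02, sp=0xc3
r0: callee-saved, written=True
r2: caller-saved, written=True
r3: callee-saved, written=False

SURVIVE = r0,r3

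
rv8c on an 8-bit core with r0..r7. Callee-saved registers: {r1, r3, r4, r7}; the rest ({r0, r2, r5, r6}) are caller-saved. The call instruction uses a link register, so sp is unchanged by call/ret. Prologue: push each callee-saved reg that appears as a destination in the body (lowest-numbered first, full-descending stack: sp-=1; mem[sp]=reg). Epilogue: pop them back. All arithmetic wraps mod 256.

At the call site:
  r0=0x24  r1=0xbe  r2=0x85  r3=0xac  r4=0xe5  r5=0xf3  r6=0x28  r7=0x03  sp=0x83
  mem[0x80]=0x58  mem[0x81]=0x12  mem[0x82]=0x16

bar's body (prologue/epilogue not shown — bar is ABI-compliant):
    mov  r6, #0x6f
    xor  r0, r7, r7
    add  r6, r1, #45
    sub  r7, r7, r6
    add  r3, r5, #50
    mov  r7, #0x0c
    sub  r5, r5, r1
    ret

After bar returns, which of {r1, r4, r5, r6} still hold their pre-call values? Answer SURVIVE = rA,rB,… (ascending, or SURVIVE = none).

prologue: push r3 → mem[0x82]=0xac, sp=0x82
prologue: push r7 → mem[0x81]=0x03, sp=0x81
body[0] mov  r6, #0x6f → r6=0x6f
body[1] xor  r0, r7, r7 → r0=0x00
body[2] add  r6, r1, #45 → r6=0xeb
body[3] sub  r7, r7, r6 → r7=0x18
body[4] add  r3, r5, #50 → r3=0x25
body[5] mov  r7, #0x0c → r7=0x0c
body[6] sub  r5, r5, r1 → r5=0x35
epilogue: pop r7=0x03, sp=0x82
epilogue: pop r3=0xac, sp=0x83
r1: callee-saved, written=False
r4: callee-saved, written=False
r5: caller-saved, written=True
r6: caller-saved, written=True

SURVIVE = r1,r4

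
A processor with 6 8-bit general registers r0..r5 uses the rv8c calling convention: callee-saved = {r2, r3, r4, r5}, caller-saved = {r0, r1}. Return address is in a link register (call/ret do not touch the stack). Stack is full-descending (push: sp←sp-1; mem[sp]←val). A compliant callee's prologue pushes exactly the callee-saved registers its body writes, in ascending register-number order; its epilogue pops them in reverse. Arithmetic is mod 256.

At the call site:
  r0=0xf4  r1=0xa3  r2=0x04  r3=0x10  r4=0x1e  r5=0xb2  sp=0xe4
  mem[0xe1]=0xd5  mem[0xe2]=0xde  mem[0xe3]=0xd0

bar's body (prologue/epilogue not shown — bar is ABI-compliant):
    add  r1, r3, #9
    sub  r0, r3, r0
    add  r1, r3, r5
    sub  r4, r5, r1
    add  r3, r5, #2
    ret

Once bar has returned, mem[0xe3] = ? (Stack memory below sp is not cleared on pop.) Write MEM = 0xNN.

MEM = 0x10

prologue: push r3 -> mem[0xe3]=0x10, sp=0xe3
prologue: push r4 -> mem[0xe2]=0x1e, sp=0xe2
body[0] add  r1, r3, #9 -> r1=0x19
body[1] sub  r0, r3, r0 -> r0=0x1c
body[2] add  r1, r3, r5 -> r1=0xc2
body[3] sub  r4, r5, r1 -> r4=0xf0
body[4] add  r3, r5, #2 -> r3=0xb4
epilogue: pop r4=0x1e, sp=0xe3
epilogue: pop r3=0x10, sp=0xe4
prologue pushed ['r3', 'r4'] at ['0xe3', '0xe2']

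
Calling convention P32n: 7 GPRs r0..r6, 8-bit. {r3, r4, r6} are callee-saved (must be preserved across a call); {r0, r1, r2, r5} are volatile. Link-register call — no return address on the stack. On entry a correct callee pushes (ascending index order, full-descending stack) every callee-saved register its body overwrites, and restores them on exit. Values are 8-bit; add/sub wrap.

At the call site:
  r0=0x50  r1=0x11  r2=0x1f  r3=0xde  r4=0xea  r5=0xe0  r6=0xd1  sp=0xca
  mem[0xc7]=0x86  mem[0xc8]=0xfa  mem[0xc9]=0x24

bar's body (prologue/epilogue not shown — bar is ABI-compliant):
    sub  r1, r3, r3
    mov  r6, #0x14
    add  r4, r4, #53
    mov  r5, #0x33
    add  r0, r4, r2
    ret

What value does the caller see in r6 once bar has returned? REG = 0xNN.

prologue: push r4 → mem[0xc9]=0xea, sp=0xc9
prologue: push r6 → mem[0xc8]=0xd1, sp=0xc8
body[0] sub  r1, r3, r3 → r1=0x00
body[1] mov  r6, #0x14 → r6=0x14
body[2] add  r4, r4, #53 → r4=0x1f
body[3] mov  r5, #0x33 → r5=0x33
body[4] add  r0, r4, r2 → r0=0x3e
epilogue: pop r6=0xd1, sp=0xc9
epilogue: pop r4=0xea, sp=0xca
r6 is callee-saved → restored

REG = 0xd1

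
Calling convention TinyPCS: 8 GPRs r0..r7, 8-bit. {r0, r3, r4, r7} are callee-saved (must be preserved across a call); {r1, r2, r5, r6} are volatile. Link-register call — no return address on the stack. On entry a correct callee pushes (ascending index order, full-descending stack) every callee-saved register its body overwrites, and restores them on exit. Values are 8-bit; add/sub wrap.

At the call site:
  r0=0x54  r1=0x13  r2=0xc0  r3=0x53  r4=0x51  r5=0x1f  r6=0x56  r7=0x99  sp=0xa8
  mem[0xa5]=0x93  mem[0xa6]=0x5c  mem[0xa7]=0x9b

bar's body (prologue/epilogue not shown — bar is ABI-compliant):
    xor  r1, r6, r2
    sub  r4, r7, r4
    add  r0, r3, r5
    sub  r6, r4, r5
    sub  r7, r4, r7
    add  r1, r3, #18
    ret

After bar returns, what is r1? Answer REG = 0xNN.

REG = 0x65

prologue: push r0 → mem[0xa7]=0x54, sp=0xa7
prologue: push r4 → mem[0xa6]=0x51, sp=0xa6
prologue: push r7 → mem[0xa5]=0x99, sp=0xa5
body[0] xor  r1, r6, r2 → r1=0x96
body[1] sub  r4, r7, r4 → r4=0x48
body[2] add  r0, r3, r5 → r0=0x72
body[3] sub  r6, r4, r5 → r6=0x29
body[4] sub  r7, r4, r7 → r7=0xaf
body[5] add  r1, r3, #18 → r1=0x65
epilogue: pop r7=0x99, sp=0xa6
epilogue: pop r4=0x51, sp=0xa7
epilogue: pop r0=0x54, sp=0xa8
r1 is caller-saved → body value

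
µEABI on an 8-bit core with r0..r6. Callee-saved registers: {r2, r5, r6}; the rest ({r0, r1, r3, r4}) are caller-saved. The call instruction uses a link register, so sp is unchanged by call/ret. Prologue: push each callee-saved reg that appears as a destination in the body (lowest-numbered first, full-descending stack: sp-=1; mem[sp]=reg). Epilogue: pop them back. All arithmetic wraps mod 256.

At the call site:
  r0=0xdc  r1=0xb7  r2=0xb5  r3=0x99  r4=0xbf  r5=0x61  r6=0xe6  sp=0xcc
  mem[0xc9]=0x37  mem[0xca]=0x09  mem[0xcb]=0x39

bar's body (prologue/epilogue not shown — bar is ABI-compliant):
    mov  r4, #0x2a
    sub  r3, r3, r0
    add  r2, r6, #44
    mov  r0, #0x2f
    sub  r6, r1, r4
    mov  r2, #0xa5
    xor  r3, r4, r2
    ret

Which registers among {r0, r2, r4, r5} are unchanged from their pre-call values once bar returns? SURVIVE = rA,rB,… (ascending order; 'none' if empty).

prologue: push r2 -> mem[0xcb]=0xb5, sp=0xcb
prologue: push r6 -> mem[0xca]=0xe6, sp=0xca
body[0] mov  r4, #0x2a -> r4=0x2a
body[1] sub  r3, r3, r0 -> r3=0xbd
body[2] add  r2, r6, #44 -> r2=0x12
body[3] mov  r0, #0x2f -> r0=0x2f
body[4] sub  r6, r1, r4 -> r6=0x8d
body[5] mov  r2, #0xa5 -> r2=0xa5
body[6] xor  r3, r4, r2 -> r3=0x8f
epilogue: pop r6=0xe6, sp=0xcb
epilogue: pop r2=0xb5, sp=0xcc
r0: caller-saved, written=True
r2: callee-saved, written=True
r4: caller-saved, written=True
r5: callee-saved, written=False

SURVIVE = r2,r5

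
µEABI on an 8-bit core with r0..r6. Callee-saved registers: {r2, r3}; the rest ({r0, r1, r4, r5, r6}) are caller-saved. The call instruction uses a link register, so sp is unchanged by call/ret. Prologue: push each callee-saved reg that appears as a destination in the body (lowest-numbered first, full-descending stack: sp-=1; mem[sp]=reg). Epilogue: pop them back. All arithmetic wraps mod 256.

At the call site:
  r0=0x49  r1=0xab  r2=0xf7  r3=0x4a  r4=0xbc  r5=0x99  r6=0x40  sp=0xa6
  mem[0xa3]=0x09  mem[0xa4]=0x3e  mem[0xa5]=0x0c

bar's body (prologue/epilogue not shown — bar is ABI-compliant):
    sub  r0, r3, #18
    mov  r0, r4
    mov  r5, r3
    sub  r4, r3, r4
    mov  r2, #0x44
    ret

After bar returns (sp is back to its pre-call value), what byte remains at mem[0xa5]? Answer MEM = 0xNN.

MEM = 0xf7

prologue: push r2 -> mem[0xa5]=0xf7, sp=0xa5
body[0] sub  r0, r3, #18 -> r0=0x38
body[1] mov  r0, r4 -> r0=0xbc
body[2] mov  r5, r3 -> r5=0x4a
body[3] sub  r4, r3, r4 -> r4=0x8e
body[4] mov  r2, #0x44 -> r2=0x44
epilogue: pop r2=0xf7, sp=0xa6
prologue pushed ['r2'] at ['0xa5']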